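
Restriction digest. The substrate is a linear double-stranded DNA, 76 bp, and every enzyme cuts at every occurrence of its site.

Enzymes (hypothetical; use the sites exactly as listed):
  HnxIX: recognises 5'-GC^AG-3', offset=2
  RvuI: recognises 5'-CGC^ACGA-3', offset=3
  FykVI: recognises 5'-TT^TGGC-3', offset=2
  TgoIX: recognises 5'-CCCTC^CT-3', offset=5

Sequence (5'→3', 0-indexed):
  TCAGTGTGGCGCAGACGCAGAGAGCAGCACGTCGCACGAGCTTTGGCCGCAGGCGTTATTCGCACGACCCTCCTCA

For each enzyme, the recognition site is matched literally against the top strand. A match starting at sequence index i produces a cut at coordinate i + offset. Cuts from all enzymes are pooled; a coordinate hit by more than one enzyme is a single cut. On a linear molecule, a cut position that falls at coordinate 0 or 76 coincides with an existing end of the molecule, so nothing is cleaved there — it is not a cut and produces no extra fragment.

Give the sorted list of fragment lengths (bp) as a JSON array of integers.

Per-enzyme occurrences:
  HnxIX (GCAG, off=2): starts [10, 16, 23, 48] → cuts [12, 18, 25, 50]
  RvuI (CGCACGA, off=3): starts [32, 60] → cuts [35, 63]
  FykVI (TTTGGC, off=2): starts [41] → cuts [43]
  TgoIX (CCCTCCT, off=5): starts [67] → cuts [72]

All cut coordinates (distinct, sorted): [12, 18, 25, 35, 43, 50, 63, 72]

Fragment lengths:
  [0,12): 12 bp
  [12,18): 6 bp
  [18,25): 7 bp
  [25,35): 10 bp
  [35,43): 8 bp
  [43,50): 7 bp
  [50,63): 13 bp
  [63,72): 9 bp
  [72,76): 4 bp

[4,6,7,7,8,9,10,12,13]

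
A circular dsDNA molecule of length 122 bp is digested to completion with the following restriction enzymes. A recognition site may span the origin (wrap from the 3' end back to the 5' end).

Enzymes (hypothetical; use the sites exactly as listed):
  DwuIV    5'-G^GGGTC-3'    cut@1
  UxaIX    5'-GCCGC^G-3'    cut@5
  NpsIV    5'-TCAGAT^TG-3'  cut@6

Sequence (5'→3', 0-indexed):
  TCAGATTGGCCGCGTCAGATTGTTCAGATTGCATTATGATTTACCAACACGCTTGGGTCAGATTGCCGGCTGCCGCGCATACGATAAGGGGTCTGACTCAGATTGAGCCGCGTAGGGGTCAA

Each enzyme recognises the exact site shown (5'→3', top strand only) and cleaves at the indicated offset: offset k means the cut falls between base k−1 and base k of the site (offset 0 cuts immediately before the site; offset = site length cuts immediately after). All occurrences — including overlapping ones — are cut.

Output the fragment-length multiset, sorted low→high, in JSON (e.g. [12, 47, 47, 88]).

[4,7,7,8,9,12,13,13,15,34]

Scan for sites:
  DwuIV GGGGTC/1: at [87, 114] ⇒ [88, 115]
  UxaIX GCCGCG/5: at [8, 71, 106] ⇒ [13, 76, 111]
  NpsIV TCAGATTG/6: at [0, 14, 23, 57, 97] ⇒ [6, 20, 29, 63, 103]

All cut coordinates (distinct, sorted): [6, 13, 20, 29, 63, 76, 88, 103, 111, 115]

Fragments:
  6→13: 7 bp
  13→20: 7 bp
  20→29: 9 bp
  29→63: 34 bp
  63→76: 13 bp
  76→88: 12 bp
  88→103: 15 bp
  103→111: 8 bp
  111→115: 4 bp
  115→6 (wrap): 122-115+6 = 13 bp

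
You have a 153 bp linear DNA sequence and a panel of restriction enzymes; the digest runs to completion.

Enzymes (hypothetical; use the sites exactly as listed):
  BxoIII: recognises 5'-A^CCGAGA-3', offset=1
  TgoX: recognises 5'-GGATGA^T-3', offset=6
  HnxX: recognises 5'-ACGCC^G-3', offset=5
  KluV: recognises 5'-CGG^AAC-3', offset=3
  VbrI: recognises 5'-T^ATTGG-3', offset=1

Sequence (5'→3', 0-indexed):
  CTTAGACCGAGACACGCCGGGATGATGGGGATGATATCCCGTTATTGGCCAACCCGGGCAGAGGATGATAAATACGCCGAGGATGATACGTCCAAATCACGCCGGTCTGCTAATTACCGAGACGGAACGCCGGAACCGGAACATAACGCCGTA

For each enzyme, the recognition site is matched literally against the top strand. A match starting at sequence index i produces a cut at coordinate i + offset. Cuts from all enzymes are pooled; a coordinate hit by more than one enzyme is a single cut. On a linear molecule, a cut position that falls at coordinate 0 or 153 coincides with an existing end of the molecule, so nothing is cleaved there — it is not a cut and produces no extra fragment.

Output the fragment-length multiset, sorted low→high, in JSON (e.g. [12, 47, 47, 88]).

Scan for sites:
  BxoIII (ACCGAGA, off=1): starts [5, 115] → cuts [6, 116]
  TgoX (GGATGAT, off=6): starts [19, 28, 62, 80] → cuts [25, 34, 68, 86]
  HnxX (ACGCCG, off=5): starts [13, 73, 98, 126, 145] → cuts [18, 78, 103, 131, 150]
  KluV (CGGAAC, off=3): starts [122, 130, 136] → cuts [125, 133, 139]
  VbrI (TATTGG, off=1): starts [42] → cuts [43]

All cut coordinates (distinct, sorted): [6, 18, 25, 34, 43, 68, 78, 86, 103, 116, 125, 131, 133, 139, 150]

Fragments:
  [0,6): 6 bp
  [6,18): 12 bp
  [18,25): 7 bp
  [25,34): 9 bp
  [34,43): 9 bp
  [43,68): 25 bp
  [68,78): 10 bp
  [78,86): 8 bp
  [86,103): 17 bp
  [103,116): 13 bp
  [116,125): 9 bp
  [125,131): 6 bp
  [131,133): 2 bp
  [133,139): 6 bp
  [139,150): 11 bp
  [150,153): 3 bp

[2,3,6,6,6,7,8,9,9,9,10,11,12,13,17,25]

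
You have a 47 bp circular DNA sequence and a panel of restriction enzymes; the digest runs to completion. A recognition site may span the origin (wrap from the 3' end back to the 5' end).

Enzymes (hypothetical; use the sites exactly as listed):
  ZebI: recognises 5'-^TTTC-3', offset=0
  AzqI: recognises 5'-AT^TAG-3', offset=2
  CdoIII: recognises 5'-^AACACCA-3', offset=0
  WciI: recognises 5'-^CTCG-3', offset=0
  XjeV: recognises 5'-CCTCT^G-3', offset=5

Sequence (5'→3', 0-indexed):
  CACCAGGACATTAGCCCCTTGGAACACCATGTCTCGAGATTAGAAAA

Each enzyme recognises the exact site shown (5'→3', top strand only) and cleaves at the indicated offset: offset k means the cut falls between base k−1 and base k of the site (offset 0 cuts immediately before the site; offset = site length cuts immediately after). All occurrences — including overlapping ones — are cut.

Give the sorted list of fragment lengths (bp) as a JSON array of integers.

[5,8,10,11,13]

Site scan:
  ZebI (TTTC, off=0): no sites
  AzqI (ATTAG, off=2): starts [9, 38] → cuts [11, 40]
  CdoIII (AACACCA, off=0): starts [22, 45] → cuts [22, 45]
  WciI (CTCG, off=0): starts [32] → cuts [32]
  XjeV (CCTCTG, off=5): no sites

All cut coordinates (distinct, sorted): [11, 22, 32, 40, 45]

Fragment lengths:
  11→22: 11 bp
  22→32: 10 bp
  32→40: 8 bp
  40→45: 5 bp
  45→11 (wrap): 47-45+11 = 13 bp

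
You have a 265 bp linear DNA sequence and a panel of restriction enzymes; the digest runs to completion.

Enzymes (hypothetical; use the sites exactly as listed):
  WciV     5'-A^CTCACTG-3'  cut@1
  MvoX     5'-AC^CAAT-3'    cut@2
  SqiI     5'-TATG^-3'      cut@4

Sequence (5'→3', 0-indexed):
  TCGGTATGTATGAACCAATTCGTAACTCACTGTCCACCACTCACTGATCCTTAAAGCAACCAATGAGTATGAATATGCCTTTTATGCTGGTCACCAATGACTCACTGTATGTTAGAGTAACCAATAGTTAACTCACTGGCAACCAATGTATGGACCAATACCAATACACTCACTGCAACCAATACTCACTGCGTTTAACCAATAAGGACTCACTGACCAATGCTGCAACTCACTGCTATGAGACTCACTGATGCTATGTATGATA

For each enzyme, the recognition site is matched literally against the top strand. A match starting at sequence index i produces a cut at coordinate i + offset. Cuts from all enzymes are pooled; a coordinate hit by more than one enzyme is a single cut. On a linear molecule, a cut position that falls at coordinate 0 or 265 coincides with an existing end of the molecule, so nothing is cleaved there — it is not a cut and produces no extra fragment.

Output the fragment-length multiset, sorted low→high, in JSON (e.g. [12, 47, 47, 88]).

[3,3,3,3,4,4,5,6,6,6,7,8,8,9,9,9,9,10,10,10,11,11,11,11,12,12,14,15,15,21]

Site scan:
  WciV ACTCACTG/1: at [24, 38, 99, 130, 167, 183, 207, 227, 242] ⇒ [25, 39, 100, 131, 168, 184, 208, 228, 243]
  MvoX ACCAAT/2: at [13, 58, 92, 119, 141, 153, 159, 177, 197, 215] ⇒ [15, 60, 94, 121, 143, 155, 161, 179, 199, 217]
  SqiI TATG/4: at [4, 8, 67, 73, 82, 107, 148, 236, 254, 258] ⇒ [8, 12, 71, 77, 86, 111, 152, 240, 258, 262]

Pooled cuts: [8, 12, 15, 25, 39, 60, 71, 77, 86, 94, 100, 111, 121, 131, 143, 152, 155, 161, 168, 179, 184, 199, 208, 217, 228, 240, 243, 258, 262]

Fragments:
  [0,8): 8 bp
  [8,12): 4 bp
  [12,15): 3 bp
  [15,25): 10 bp
  [25,39): 14 bp
  [39,60): 21 bp
  [60,71): 11 bp
  [71,77): 6 bp
  [77,86): 9 bp
  [86,94): 8 bp
  [94,100): 6 bp
  [100,111): 11 bp
  [111,121): 10 bp
  [121,131): 10 bp
  [131,143): 12 bp
  [143,152): 9 bp
  [152,155): 3 bp
  [155,161): 6 bp
  [161,168): 7 bp
  [168,179): 11 bp
  [179,184): 5 bp
  [184,199): 15 bp
  [199,208): 9 bp
  [208,217): 9 bp
  [217,228): 11 bp
  [228,240): 12 bp
  [240,243): 3 bp
  [243,258): 15 bp
  [258,262): 4 bp
  [262,265): 3 bp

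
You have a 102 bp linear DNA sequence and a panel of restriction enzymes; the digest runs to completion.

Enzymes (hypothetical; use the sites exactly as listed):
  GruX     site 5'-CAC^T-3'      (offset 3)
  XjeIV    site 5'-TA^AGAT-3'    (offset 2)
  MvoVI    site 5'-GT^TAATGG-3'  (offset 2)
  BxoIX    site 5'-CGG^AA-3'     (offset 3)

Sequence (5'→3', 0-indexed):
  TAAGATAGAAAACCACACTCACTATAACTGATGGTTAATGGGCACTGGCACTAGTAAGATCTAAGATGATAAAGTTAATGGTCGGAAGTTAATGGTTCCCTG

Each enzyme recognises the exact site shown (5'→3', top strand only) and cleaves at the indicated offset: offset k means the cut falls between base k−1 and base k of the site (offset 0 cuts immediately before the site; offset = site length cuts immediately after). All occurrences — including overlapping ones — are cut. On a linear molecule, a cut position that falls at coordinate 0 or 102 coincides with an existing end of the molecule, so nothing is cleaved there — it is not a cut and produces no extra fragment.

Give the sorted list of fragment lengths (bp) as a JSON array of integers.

[2,4,4,5,6,7,10,10,12,13,13,16]

Scan for sites:
  GruX (CACT, off=3): starts [15, 19, 42, 48] → cuts [18, 22, 45, 51]
  XjeIV (TAAGAT, off=2): starts [0, 54, 61] → cuts [2, 56, 63]
  MvoVI (GTTAATGG, off=2): starts [33, 73, 87] → cuts [35, 75, 89]
  BxoIX (CGGAA, off=3): starts [82] → cuts [85]

Pooled cuts: [2, 18, 22, 35, 45, 51, 56, 63, 75, 85, 89]

Fragment lengths:
  [0,2): 2 bp
  [2,18): 16 bp
  [18,22): 4 bp
  [22,35): 13 bp
  [35,45): 10 bp
  [45,51): 6 bp
  [51,56): 5 bp
  [56,63): 7 bp
  [63,75): 12 bp
  [75,85): 10 bp
  [85,89): 4 bp
  [89,102): 13 bp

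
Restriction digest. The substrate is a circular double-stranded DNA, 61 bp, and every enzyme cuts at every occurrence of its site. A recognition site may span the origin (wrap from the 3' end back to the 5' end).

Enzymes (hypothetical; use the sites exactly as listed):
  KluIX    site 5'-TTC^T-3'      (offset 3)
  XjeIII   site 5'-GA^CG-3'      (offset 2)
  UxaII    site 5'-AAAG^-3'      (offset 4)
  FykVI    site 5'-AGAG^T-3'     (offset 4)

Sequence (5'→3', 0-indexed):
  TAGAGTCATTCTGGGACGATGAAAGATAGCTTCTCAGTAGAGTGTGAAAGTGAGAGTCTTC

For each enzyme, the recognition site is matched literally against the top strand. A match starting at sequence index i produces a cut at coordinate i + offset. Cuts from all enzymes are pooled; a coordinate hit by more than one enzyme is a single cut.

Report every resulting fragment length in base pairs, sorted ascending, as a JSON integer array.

[5,5,5,6,6,8,8,9,9]

Scan for sites:
  KluIX (TTCT, off=3): starts [8, 30, 58] → cuts [0, 11, 33]
  XjeIII (GACG, off=2): starts [14] → cuts [16]
  UxaII (AAAG, off=4): starts [21, 46] → cuts [25, 50]
  FykVI (AGAGT, off=4): starts [1, 38, 52] → cuts [5, 42, 56]

Pooled cuts: [0, 5, 11, 16, 25, 33, 42, 50, 56]

Fragment lengths:
  0→5: 5 bp
  5→11: 6 bp
  11→16: 5 bp
  16→25: 9 bp
  25→33: 8 bp
  33→42: 9 bp
  42→50: 8 bp
  50→56: 6 bp
  56→0 (wrap): 61-56+0 = 5 bp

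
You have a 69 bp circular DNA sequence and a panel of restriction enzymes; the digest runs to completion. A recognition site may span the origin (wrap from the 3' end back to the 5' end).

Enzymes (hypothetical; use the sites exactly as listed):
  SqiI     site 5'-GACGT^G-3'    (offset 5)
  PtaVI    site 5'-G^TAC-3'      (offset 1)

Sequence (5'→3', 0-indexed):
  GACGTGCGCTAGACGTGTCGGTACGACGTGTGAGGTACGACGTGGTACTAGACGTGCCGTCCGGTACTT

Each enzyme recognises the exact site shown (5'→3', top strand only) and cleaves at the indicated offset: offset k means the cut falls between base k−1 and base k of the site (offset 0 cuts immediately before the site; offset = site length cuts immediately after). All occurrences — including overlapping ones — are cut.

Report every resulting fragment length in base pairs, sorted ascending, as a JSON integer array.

[2,5,6,8,8,9,10,10,11]

Scan for sites:
  SqiI (GACGTG, off=5): starts [0, 11, 24, 38, 50] → cuts [5, 16, 29, 43, 55]
  PtaVI (GTAC, off=1): starts [20, 34, 44, 63] → cuts [21, 35, 45, 64]

All cut coordinates (distinct, sorted): [5, 16, 21, 29, 35, 43, 45, 55, 64]

Fragments:
  5→16: 11 bp
  16→21: 5 bp
  21→29: 8 bp
  29→35: 6 bp
  35→43: 8 bp
  43→45: 2 bp
  45→55: 10 bp
  55→64: 9 bp
  64→5 (wrap): 69-64+5 = 10 bp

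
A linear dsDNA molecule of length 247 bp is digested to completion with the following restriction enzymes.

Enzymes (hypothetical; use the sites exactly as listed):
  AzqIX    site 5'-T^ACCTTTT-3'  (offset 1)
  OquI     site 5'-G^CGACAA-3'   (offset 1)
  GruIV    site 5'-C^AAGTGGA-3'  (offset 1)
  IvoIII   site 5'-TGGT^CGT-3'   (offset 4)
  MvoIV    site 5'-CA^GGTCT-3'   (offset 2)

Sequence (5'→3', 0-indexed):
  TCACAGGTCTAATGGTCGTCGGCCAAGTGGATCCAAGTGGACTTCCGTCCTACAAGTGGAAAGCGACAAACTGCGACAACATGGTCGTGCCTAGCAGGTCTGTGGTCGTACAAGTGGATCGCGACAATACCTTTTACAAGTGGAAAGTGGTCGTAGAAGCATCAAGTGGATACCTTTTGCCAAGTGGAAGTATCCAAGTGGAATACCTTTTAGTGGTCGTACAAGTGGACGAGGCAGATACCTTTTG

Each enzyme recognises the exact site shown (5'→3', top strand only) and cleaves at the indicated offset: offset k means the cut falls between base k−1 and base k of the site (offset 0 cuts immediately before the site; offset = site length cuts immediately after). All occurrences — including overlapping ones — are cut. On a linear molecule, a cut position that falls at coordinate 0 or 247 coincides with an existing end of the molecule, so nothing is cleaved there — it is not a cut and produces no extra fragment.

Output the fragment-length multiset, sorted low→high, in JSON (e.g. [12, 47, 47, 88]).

[5,5,5,7,8,8,8,9,9,10,10,10,10,10,10,11,11,12,12,13,14,14,17,19]

Site scan:
  AzqIX TACCTTTT/1: at [127, 170, 203, 238] ⇒ [128, 171, 204, 239]
  OquI GCGACAA/1: at [62, 72, 120] ⇒ [63, 73, 121]
  GruIV CAAGTGGA/1: at [23, 33, 52, 110, 136, 162, 180, 194, 221] ⇒ [24, 34, 53, 111, 137, 163, 181, 195, 222]
  IvoIII TGGTCGT/4: at [12, 81, 102, 147, 213] ⇒ [16, 85, 106, 151, 217]
  MvoIV CAGGTCT/2: at [3, 94] ⇒ [5, 96]

All cut coordinates (distinct, sorted): [5, 16, 24, 34, 53, 63, 73, 85, 96, 106, 111, 121, 128, 137, 151, 163, 171, 181, 195, 204, 217, 222, 239]

Fragment lengths:
  [0,5): 5 bp
  [5,16): 11 bp
  [16,24): 8 bp
  [24,34): 10 bp
  [34,53): 19 bp
  [53,63): 10 bp
  [63,73): 10 bp
  [73,85): 12 bp
  [85,96): 11 bp
  [96,106): 10 bp
  [106,111): 5 bp
  [111,121): 10 bp
  [121,128): 7 bp
  [128,137): 9 bp
  [137,151): 14 bp
  [151,163): 12 bp
  [163,171): 8 bp
  [171,181): 10 bp
  [181,195): 14 bp
  [195,204): 9 bp
  [204,217): 13 bp
  [217,222): 5 bp
  [222,239): 17 bp
  [239,247): 8 bp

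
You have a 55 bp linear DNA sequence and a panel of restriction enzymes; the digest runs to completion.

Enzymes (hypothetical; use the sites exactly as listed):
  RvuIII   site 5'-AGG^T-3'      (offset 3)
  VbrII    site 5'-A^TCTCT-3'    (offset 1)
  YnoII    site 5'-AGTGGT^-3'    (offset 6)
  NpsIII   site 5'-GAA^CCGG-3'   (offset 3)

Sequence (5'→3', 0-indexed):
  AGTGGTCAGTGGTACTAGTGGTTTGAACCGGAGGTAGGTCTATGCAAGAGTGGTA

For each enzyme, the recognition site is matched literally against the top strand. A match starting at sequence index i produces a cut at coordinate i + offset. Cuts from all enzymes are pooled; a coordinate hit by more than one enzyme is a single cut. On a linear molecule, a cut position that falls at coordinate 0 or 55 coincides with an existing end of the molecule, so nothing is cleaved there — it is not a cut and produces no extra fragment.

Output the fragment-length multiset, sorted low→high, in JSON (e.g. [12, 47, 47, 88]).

[1,4,5,6,7,7,9,16]

Per-enzyme occurrences:
  RvuIII (AGGT, off=3): starts [31, 35] → cuts [34, 38]
  VbrII (ATCTCT, off=1): no sites
  YnoII (AGTGGT, off=6): starts [0, 7, 16, 48] → cuts [6, 13, 22, 54]
  NpsIII (GAACCGG, off=3): starts [24] → cuts [27]

All cut coordinates (distinct, sorted): [6, 13, 22, 27, 34, 38, 54]

Fragment lengths:
  [0,6): 6 bp
  [6,13): 7 bp
  [13,22): 9 bp
  [22,27): 5 bp
  [27,34): 7 bp
  [34,38): 4 bp
  [38,54): 16 bp
  [54,55): 1 bp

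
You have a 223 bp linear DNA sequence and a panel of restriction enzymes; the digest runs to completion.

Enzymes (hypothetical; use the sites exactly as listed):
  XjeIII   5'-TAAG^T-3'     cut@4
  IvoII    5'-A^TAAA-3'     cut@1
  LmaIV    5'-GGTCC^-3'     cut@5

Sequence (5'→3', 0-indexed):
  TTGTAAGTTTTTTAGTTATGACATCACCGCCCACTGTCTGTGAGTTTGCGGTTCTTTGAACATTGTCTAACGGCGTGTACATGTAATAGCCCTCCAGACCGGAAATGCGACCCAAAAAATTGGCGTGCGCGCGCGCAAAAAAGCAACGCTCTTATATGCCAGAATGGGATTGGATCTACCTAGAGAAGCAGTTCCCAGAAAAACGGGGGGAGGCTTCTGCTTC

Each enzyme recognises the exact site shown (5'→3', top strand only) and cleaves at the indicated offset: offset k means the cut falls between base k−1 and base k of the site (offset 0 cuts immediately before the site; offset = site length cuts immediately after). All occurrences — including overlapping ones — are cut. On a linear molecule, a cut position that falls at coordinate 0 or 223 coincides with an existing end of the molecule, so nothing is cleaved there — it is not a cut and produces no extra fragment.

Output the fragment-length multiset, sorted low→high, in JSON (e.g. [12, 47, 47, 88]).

[7,216]

Per-enzyme occurrences:
  XjeIII TAAGT/4: at [3] ⇒ [7]
  IvoII (ATAAA, off=1): no sites
  LmaIV (GGTCC, off=5): no sites

Pooled cuts: [7]

Fragments:
  [0,7): 7 bp
  [7,223): 216 bp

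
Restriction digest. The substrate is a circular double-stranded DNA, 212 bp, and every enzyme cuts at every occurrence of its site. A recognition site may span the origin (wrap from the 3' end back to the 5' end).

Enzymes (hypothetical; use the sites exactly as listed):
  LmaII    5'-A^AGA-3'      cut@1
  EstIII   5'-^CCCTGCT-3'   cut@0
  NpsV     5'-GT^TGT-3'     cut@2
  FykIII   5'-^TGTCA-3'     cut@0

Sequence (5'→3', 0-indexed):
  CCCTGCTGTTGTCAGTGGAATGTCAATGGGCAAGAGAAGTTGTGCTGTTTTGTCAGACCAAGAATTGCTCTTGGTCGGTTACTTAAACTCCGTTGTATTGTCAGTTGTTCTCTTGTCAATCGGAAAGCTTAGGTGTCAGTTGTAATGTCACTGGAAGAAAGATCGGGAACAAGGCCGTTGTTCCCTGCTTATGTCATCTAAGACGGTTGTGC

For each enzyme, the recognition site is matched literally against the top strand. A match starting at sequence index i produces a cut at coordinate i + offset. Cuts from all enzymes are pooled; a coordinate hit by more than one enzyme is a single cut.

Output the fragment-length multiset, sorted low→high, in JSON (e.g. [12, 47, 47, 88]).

[4,4,5,5,5,7,7,7,8,8,9,9,9,10,10,10,11,12,19,20,33]

Site scan:
  LmaII AAGA/1: at [31, 59, 154, 158, 199] ⇒ [32, 60, 155, 159, 200]
  EstIII CCCTGCT/0: at [0, 182] ⇒ [0, 182]
  NpsV GTTGT/2: at [7, 38, 91, 103, 138, 176, 205] ⇒ [9, 40, 93, 105, 140, 178, 207]
  FykIII TGTCA/0: at [9, 20, 50, 98, 113, 133, 145, 191] ⇒ [9, 20, 50, 98, 113, 133, 145, 191]

All cut coordinates (distinct, sorted): [0, 9, 20, 32, 40, 50, 60, 93, 98, 105, 113, 133, 140, 145, 155, 159, 178, 182, 191, 200, 207]

Fragments:
  0→9: 9 bp
  9→20: 11 bp
  20→32: 12 bp
  32→40: 8 bp
  40→50: 10 bp
  50→60: 10 bp
  60→93: 33 bp
  93→98: 5 bp
  98→105: 7 bp
  105→113: 8 bp
  113→133: 20 bp
  133→140: 7 bp
  140→145: 5 bp
  145→155: 10 bp
  155→159: 4 bp
  159→178: 19 bp
  178→182: 4 bp
  182→191: 9 bp
  191→200: 9 bp
  200→207: 7 bp
  207→0 (wrap): 212-207+0 = 5 bp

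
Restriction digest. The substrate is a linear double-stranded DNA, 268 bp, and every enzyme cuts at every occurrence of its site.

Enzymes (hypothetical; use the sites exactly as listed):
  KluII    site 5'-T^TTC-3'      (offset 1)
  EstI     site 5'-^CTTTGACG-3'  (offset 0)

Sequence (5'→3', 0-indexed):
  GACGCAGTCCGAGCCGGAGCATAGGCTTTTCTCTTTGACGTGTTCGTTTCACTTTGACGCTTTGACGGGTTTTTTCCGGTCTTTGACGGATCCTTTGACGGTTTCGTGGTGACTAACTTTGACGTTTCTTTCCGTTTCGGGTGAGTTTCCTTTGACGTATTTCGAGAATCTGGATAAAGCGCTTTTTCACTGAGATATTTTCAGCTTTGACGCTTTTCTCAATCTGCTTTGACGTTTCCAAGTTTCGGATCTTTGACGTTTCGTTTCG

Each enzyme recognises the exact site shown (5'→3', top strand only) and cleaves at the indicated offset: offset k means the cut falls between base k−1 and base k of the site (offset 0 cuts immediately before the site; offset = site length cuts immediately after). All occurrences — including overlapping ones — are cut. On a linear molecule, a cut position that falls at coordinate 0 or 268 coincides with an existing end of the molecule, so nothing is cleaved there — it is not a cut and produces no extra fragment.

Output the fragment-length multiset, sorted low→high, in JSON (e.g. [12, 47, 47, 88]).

Scan for sites:
  KluII (TTTC, off=1): starts [27, 46, 72, 101, 124, 128, 134, 145, 159, 184, 198, 214, 234, 242, 258, 263] → cuts [28, 47, 73, 102, 125, 129, 135, 146, 160, 185, 199, 215, 235, 243, 259, 264]
  EstI (CTTTGACG, off=0): starts [32, 51, 59, 80, 92, 116, 149, 204, 226, 250] → cuts [32, 51, 59, 80, 92, 116, 149, 204, 226, 250]

Pooled cuts: [28, 32, 47, 51, 59, 73, 80, 92, 102, 116, 125, 129, 135, 146, 149, 160, 185, 199, 204, 215, 226, 235, 243, 250, 259, 264]

Fragment lengths:
  [0,28): 28 bp
  [28,32): 4 bp
  [32,47): 15 bp
  [47,51): 4 bp
  [51,59): 8 bp
  [59,73): 14 bp
  [73,80): 7 bp
  [80,92): 12 bp
  [92,102): 10 bp
  [102,116): 14 bp
  [116,125): 9 bp
  [125,129): 4 bp
  [129,135): 6 bp
  [135,146): 11 bp
  [146,149): 3 bp
  [149,160): 11 bp
  [160,185): 25 bp
  [185,199): 14 bp
  [199,204): 5 bp
  [204,215): 11 bp
  [215,226): 11 bp
  [226,235): 9 bp
  [235,243): 8 bp
  [243,250): 7 bp
  [250,259): 9 bp
  [259,264): 5 bp
  [264,268): 4 bp

[3,4,4,4,4,5,5,6,7,7,8,8,9,9,9,10,11,11,11,11,12,14,14,14,15,25,28]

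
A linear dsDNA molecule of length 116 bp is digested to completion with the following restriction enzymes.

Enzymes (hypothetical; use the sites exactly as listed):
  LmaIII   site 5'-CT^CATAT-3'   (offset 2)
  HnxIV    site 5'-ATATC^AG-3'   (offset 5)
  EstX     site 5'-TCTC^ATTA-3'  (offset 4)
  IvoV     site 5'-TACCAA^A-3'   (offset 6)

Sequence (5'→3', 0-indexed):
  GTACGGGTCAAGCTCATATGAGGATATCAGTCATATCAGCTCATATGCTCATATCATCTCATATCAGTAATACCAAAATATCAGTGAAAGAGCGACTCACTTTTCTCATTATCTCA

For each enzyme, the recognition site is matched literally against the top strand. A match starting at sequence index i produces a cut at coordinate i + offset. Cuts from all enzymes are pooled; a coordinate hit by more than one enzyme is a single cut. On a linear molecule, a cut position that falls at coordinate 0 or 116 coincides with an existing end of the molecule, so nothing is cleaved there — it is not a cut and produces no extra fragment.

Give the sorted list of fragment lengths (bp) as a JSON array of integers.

[4,6,6,8,9,9,10,11,14,14,25]

Scan for sites:
  LmaIII CTCATAT/2: at [12, 39, 47, 57] ⇒ [14, 41, 49, 59]
  HnxIV ATATCAG/5: at [23, 32, 60, 77] ⇒ [28, 37, 65, 82]
  EstX TCTCATTA/4: at [103] ⇒ [107]
  IvoV TACCAAA/6: at [70] ⇒ [76]

All cut coordinates (distinct, sorted): [14, 28, 37, 41, 49, 59, 65, 76, 82, 107]

Fragment lengths:
  [0,14): 14 bp
  [14,28): 14 bp
  [28,37): 9 bp
  [37,41): 4 bp
  [41,49): 8 bp
  [49,59): 10 bp
  [59,65): 6 bp
  [65,76): 11 bp
  [76,82): 6 bp
  [82,107): 25 bp
  [107,116): 9 bp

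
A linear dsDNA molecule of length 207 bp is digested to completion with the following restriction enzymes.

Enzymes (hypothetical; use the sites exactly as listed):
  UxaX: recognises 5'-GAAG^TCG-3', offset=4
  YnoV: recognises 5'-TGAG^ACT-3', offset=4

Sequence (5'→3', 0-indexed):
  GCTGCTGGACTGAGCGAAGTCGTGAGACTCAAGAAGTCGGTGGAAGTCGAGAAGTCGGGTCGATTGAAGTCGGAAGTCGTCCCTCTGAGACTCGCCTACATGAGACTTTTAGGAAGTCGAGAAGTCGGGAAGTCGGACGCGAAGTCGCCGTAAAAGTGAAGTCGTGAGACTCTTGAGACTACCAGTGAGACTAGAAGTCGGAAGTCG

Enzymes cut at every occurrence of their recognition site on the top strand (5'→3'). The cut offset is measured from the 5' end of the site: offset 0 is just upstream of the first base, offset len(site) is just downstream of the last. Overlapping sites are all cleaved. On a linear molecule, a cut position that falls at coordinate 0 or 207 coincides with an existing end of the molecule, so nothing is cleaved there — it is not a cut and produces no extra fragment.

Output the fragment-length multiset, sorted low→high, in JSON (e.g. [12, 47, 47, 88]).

Scan for sites:
  UxaX GAAGTCG/4: at [15, 32, 42, 50, 65, 72, 112, 120, 128, 140, 157, 193, 200] ⇒ [19, 36, 46, 54, 69, 76, 116, 124, 132, 144, 161, 197, 204]
  YnoV TGAGACT/4: at [22, 85, 100, 164, 173, 185] ⇒ [26, 89, 104, 168, 177, 189]

All cut coordinates (distinct, sorted): [19, 26, 36, 46, 54, 69, 76, 89, 104, 116, 124, 132, 144, 161, 168, 177, 189, 197, 204]

Fragments:
  [0,19): 19 bp
  [19,26): 7 bp
  [26,36): 10 bp
  [36,46): 10 bp
  [46,54): 8 bp
  [54,69): 15 bp
  [69,76): 7 bp
  [76,89): 13 bp
  [89,104): 15 bp
  [104,116): 12 bp
  [116,124): 8 bp
  [124,132): 8 bp
  [132,144): 12 bp
  [144,161): 17 bp
  [161,168): 7 bp
  [168,177): 9 bp
  [177,189): 12 bp
  [189,197): 8 bp
  [197,204): 7 bp
  [204,207): 3 bp

[3,7,7,7,7,8,8,8,8,9,10,10,12,12,12,13,15,15,17,19]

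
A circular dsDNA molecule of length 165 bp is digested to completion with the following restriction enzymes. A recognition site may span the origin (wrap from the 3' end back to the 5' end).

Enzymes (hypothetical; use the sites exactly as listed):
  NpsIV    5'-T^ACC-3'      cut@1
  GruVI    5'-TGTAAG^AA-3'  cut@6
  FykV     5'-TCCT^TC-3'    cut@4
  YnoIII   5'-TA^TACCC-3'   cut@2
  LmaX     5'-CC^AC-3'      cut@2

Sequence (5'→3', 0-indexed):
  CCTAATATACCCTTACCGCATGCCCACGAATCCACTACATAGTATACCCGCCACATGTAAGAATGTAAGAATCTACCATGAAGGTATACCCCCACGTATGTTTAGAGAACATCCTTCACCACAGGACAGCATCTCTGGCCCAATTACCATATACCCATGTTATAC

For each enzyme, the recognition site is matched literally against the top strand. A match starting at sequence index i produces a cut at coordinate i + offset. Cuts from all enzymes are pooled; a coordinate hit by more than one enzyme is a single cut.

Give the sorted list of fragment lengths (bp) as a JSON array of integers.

Site scan:
  NpsIV (TACC, off=1): starts [7, 13, 44, 73, 86, 144, 151, 162] → cuts [8, 14, 45, 74, 87, 145, 152, 163]
  GruVI (TGTAAGAA, off=6): starts [55, 63] → cuts [61, 69]
  FykV (TCCTTC, off=4): starts [111] → cuts [115]
  YnoIII (TATACCC, off=2): starts [5, 42, 84, 149, 160] → cuts [7, 44, 86, 151, 162]
  LmaX (CCAC, off=2): starts [23, 31, 50, 91, 118] → cuts [25, 33, 52, 93, 120]

All cut coordinates (distinct, sorted): [7, 8, 14, 25, 33, 44, 45, 52, 61, 69, 74, 86, 87, 93, 115, 120, 145, 151, 152, 162, 163]

Fragments:
  7→8: 1 bp
  8→14: 6 bp
  14→25: 11 bp
  25→33: 8 bp
  33→44: 11 bp
  44→45: 1 bp
  45→52: 7 bp
  52→61: 9 bp
  61→69: 8 bp
  69→74: 5 bp
  74→86: 12 bp
  86→87: 1 bp
  87→93: 6 bp
  93→115: 22 bp
  115→120: 5 bp
  120→145: 25 bp
  145→151: 6 bp
  151→152: 1 bp
  152→162: 10 bp
  162→163: 1 bp
  163→7 (wrap): 165-163+7 = 9 bp

[1,1,1,1,1,5,5,6,6,6,7,8,8,9,9,10,11,11,12,22,25]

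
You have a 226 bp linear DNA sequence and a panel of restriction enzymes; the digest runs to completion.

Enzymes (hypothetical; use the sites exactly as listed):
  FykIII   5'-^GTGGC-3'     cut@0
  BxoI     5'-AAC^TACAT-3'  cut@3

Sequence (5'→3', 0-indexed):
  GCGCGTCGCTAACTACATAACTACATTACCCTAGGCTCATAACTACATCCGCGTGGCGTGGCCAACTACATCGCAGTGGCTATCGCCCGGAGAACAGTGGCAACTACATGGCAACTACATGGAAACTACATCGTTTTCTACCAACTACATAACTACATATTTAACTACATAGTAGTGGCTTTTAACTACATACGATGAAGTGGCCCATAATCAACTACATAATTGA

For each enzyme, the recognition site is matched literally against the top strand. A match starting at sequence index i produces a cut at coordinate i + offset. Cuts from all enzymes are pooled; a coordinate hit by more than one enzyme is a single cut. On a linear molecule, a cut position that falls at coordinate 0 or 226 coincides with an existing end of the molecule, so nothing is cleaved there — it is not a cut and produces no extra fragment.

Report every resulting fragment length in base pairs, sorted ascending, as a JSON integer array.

Per-enzyme occurrences:
  FykIII (GTGGC, off=0): starts [52, 57, 75, 96, 174, 199] → cuts [52, 57, 75, 96, 174, 199]
  BxoI (AACTACAT, off=3): starts [10, 18, 40, 63, 101, 112, 123, 142, 150, 162, 183, 212] → cuts [13, 21, 43, 66, 104, 115, 126, 145, 153, 165, 186, 215]

All cut coordinates (distinct, sorted): [13, 21, 43, 52, 57, 66, 75, 96, 104, 115, 126, 145, 153, 165, 174, 186, 199, 215]

Fragment lengths:
  [0,13): 13 bp
  [13,21): 8 bp
  [21,43): 22 bp
  [43,52): 9 bp
  [52,57): 5 bp
  [57,66): 9 bp
  [66,75): 9 bp
  [75,96): 21 bp
  [96,104): 8 bp
  [104,115): 11 bp
  [115,126): 11 bp
  [126,145): 19 bp
  [145,153): 8 bp
  [153,165): 12 bp
  [165,174): 9 bp
  [174,186): 12 bp
  [186,199): 13 bp
  [199,215): 16 bp
  [215,226): 11 bp

[5,8,8,8,9,9,9,9,11,11,11,12,12,13,13,16,19,21,22]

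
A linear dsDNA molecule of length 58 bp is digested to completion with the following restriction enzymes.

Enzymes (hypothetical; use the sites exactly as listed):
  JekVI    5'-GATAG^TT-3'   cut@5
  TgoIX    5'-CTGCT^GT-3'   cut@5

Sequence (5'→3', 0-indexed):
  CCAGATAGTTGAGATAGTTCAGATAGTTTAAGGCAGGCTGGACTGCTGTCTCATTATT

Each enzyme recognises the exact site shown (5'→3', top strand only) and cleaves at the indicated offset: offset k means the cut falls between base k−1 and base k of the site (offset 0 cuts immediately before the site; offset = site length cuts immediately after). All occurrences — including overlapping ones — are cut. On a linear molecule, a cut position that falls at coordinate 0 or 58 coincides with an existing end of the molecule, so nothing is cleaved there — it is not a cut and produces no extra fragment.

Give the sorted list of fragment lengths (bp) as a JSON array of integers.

Site scan:
  JekVI GATAGTT/5: at [3, 12, 21] ⇒ [8, 17, 26]
  TgoIX CTGCTGT/5: at [42] ⇒ [47]

All cut coordinates (distinct, sorted): [8, 17, 26, 47]

Fragments:
  [0,8): 8 bp
  [8,17): 9 bp
  [17,26): 9 bp
  [26,47): 21 bp
  [47,58): 11 bp

[8,9,9,11,21]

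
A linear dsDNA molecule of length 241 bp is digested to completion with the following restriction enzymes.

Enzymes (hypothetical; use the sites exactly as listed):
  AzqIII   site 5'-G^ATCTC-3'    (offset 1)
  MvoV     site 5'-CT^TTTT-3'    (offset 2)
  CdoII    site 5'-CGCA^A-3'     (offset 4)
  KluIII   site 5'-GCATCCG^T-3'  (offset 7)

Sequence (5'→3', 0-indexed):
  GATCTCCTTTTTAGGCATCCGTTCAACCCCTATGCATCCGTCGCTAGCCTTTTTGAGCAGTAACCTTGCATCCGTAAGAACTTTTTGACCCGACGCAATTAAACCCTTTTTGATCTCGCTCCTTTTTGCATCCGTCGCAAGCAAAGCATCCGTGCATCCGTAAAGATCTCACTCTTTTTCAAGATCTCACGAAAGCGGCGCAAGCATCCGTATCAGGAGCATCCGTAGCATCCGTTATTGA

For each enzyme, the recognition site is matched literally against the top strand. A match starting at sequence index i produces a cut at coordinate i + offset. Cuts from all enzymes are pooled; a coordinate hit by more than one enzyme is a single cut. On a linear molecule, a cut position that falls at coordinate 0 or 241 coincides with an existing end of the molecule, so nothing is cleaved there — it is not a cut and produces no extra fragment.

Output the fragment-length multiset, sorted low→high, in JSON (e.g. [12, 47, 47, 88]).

Scan for sites:
  AzqIII (GATCTC, off=1): starts [0, 111, 164, 182] → cuts [1, 112, 165, 183]
  MvoV (CTTTTT, off=2): starts [6, 48, 80, 105, 121, 173] → cuts [8, 50, 82, 107, 123, 175]
  CdoII (CGCAA, off=4): starts [93, 135, 198] → cuts [97, 139, 202]
  KluIII (GCATCCGT, off=7): starts [14, 33, 67, 127, 145, 153, 203, 218, 227] → cuts [21, 40, 74, 134, 152, 160, 210, 225, 234]

Pooled cuts: [1, 8, 21, 40, 50, 74, 82, 97, 107, 112, 123, 134, 139, 152, 160, 165, 175, 183, 202, 210, 225, 234]

Fragments:
  [0,1): 1 bp
  [1,8): 7 bp
  [8,21): 13 bp
  [21,40): 19 bp
  [40,50): 10 bp
  [50,74): 24 bp
  [74,82): 8 bp
  [82,97): 15 bp
  [97,107): 10 bp
  [107,112): 5 bp
  [112,123): 11 bp
  [123,134): 11 bp
  [134,139): 5 bp
  [139,152): 13 bp
  [152,160): 8 bp
  [160,165): 5 bp
  [165,175): 10 bp
  [175,183): 8 bp
  [183,202): 19 bp
  [202,210): 8 bp
  [210,225): 15 bp
  [225,234): 9 bp
  [234,241): 7 bp

[1,5,5,5,7,7,8,8,8,8,9,10,10,10,11,11,13,13,15,15,19,19,24]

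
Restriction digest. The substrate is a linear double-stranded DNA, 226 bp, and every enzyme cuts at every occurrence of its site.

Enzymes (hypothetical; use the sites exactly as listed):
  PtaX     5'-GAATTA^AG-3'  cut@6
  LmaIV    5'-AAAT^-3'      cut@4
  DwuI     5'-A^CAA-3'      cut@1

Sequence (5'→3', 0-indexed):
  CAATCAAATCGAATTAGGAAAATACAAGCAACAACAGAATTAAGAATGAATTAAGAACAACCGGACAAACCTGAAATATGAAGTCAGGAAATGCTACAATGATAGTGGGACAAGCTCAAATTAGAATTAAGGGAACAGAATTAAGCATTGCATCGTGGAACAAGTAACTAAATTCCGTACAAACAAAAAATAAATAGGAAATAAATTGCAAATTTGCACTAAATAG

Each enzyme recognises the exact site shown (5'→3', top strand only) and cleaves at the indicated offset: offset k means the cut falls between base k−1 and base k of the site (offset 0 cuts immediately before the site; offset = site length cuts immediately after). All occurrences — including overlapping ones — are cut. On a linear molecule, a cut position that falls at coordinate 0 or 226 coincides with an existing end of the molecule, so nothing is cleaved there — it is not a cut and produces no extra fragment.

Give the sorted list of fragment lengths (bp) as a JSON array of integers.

[1,2,4,4,4,4,4,6,7,7,7,8,8,8,9,11,11,11,11,12,13,14,14,14,15,17]

Per-enzyme occurrences:
  PtaX (GAATTAAG, off=6): starts [36, 47, 123, 137] → cuts [42, 53, 129, 143]
  LmaIV (AAAT, off=4): starts [5, 19, 73, 88, 117, 169, 187, 191, 198, 202, 209, 220] → cuts [9, 23, 77, 92, 121, 173, 191, 195, 202, 206, 213, 224]
  DwuI (ACAA, off=1): starts [23, 30, 56, 64, 95, 109, 159, 178, 182] → cuts [24, 31, 57, 65, 96, 110, 160, 179, 183]

Pooled cuts: [9, 23, 24, 31, 42, 53, 57, 65, 77, 92, 96, 110, 121, 129, 143, 160, 173, 179, 183, 191, 195, 202, 206, 213, 224]

Fragments:
  [0,9): 9 bp
  [9,23): 14 bp
  [23,24): 1 bp
  [24,31): 7 bp
  [31,42): 11 bp
  [42,53): 11 bp
  [53,57): 4 bp
  [57,65): 8 bp
  [65,77): 12 bp
  [77,92): 15 bp
  [92,96): 4 bp
  [96,110): 14 bp
  [110,121): 11 bp
  [121,129): 8 bp
  [129,143): 14 bp
  [143,160): 17 bp
  [160,173): 13 bp
  [173,179): 6 bp
  [179,183): 4 bp
  [183,191): 8 bp
  [191,195): 4 bp
  [195,202): 7 bp
  [202,206): 4 bp
  [206,213): 7 bp
  [213,224): 11 bp
  [224,226): 2 bp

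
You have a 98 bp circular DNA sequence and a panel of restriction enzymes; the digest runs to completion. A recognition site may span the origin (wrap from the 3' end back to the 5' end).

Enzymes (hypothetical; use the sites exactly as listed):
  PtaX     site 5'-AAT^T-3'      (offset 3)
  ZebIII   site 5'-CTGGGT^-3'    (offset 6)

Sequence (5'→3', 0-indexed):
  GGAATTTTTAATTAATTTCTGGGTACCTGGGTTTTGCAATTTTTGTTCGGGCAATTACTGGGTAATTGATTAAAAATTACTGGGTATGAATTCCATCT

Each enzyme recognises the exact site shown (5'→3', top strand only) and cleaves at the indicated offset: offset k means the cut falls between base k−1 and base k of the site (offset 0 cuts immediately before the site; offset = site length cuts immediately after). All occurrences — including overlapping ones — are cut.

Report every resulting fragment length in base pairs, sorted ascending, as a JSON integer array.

[3,4,6,7,8,8,8,8,8,11,12,15]

Site scan:
  PtaX AATT/3: at [2, 9, 13, 37, 52, 63, 74, 88] ⇒ [5, 12, 16, 40, 55, 66, 77, 91]
  ZebIII CTGGGT/6: at [18, 26, 57, 79] ⇒ [24, 32, 63, 85]

All cut coordinates (distinct, sorted): [5, 12, 16, 24, 32, 40, 55, 63, 66, 77, 85, 91]

Fragments:
  5→12: 7 bp
  12→16: 4 bp
  16→24: 8 bp
  24→32: 8 bp
  32→40: 8 bp
  40→55: 15 bp
  55→63: 8 bp
  63→66: 3 bp
  66→77: 11 bp
  77→85: 8 bp
  85→91: 6 bp
  91→5 (wrap): 98-91+5 = 12 bp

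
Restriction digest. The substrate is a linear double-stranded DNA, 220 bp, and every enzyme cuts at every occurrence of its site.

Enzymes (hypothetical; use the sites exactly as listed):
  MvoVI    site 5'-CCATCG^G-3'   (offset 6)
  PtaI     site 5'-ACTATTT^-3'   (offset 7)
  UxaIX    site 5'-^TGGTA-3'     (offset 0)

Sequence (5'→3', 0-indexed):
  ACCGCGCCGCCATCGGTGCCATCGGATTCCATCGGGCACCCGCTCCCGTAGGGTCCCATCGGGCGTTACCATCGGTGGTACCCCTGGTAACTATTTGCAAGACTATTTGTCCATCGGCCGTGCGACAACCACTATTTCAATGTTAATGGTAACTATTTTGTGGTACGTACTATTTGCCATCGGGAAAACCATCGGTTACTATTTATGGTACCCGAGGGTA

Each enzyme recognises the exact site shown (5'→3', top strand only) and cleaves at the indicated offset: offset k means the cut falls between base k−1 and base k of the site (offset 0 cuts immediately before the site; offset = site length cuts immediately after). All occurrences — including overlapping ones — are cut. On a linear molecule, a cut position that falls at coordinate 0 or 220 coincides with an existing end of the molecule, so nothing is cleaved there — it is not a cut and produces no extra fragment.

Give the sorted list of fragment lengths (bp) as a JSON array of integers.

Site scan:
  MvoVI (CCATCGG, off=6): starts [9, 18, 28, 55, 68, 110, 176, 188] → cuts [15, 24, 34, 61, 74, 116, 182, 194]
  PtaI (ACTATTT, off=7): starts [89, 101, 130, 151, 168, 197] → cuts [96, 108, 137, 158, 175, 204]
  UxaIX (TGGTA, off=0): starts [75, 84, 146, 160, 205] → cuts [75, 84, 146, 160, 205]

Pooled cuts: [15, 24, 34, 61, 74, 75, 84, 96, 108, 116, 137, 146, 158, 160, 175, 182, 194, 204, 205]

Fragments:
  [0,15): 15 bp
  [15,24): 9 bp
  [24,34): 10 bp
  [34,61): 27 bp
  [61,74): 13 bp
  [74,75): 1 bp
  [75,84): 9 bp
  [84,96): 12 bp
  [96,108): 12 bp
  [108,116): 8 bp
  [116,137): 21 bp
  [137,146): 9 bp
  [146,158): 12 bp
  [158,160): 2 bp
  [160,175): 15 bp
  [175,182): 7 bp
  [182,194): 12 bp
  [194,204): 10 bp
  [204,205): 1 bp
  [205,220): 15 bp

[1,1,2,7,8,9,9,9,10,10,12,12,12,12,13,15,15,15,21,27]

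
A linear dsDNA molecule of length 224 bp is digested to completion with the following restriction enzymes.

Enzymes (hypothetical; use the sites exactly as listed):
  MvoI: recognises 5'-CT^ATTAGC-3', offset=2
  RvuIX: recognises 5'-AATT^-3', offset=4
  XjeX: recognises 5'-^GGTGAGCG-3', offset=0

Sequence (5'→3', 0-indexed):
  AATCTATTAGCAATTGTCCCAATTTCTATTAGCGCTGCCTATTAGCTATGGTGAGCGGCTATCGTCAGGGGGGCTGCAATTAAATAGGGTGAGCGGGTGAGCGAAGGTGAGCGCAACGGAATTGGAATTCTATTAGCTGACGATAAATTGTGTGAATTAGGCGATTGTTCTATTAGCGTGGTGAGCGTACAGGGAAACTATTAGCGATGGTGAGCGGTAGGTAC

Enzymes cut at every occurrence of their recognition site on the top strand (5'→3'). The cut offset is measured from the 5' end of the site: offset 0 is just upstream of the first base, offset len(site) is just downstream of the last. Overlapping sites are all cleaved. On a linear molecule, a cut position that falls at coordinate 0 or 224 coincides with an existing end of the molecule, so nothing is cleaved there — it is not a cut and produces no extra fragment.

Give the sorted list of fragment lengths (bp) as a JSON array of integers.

Site scan:
  MvoI CTATTAGC/2: at [3, 25, 38, 129, 169, 197] ⇒ [5, 27, 40, 131, 171, 199]
  RvuIX AATT/4: at [11, 20, 77, 119, 125, 145, 154] ⇒ [15, 24, 81, 123, 129, 149, 158]
  XjeX GGTGAGCG/0: at [49, 87, 95, 105, 179, 208] ⇒ [49, 87, 95, 105, 179, 208]

All cut coordinates (distinct, sorted): [5, 15, 24, 27, 40, 49, 81, 87, 95, 105, 123, 129, 131, 149, 158, 171, 179, 199, 208]

Fragment lengths:
  [0,5): 5 bp
  [5,15): 10 bp
  [15,24): 9 bp
  [24,27): 3 bp
  [27,40): 13 bp
  [40,49): 9 bp
  [49,81): 32 bp
  [81,87): 6 bp
  [87,95): 8 bp
  [95,105): 10 bp
  [105,123): 18 bp
  [123,129): 6 bp
  [129,131): 2 bp
  [131,149): 18 bp
  [149,158): 9 bp
  [158,171): 13 bp
  [171,179): 8 bp
  [179,199): 20 bp
  [199,208): 9 bp
  [208,224): 16 bp

[2,3,5,6,6,8,8,9,9,9,9,10,10,13,13,16,18,18,20,32]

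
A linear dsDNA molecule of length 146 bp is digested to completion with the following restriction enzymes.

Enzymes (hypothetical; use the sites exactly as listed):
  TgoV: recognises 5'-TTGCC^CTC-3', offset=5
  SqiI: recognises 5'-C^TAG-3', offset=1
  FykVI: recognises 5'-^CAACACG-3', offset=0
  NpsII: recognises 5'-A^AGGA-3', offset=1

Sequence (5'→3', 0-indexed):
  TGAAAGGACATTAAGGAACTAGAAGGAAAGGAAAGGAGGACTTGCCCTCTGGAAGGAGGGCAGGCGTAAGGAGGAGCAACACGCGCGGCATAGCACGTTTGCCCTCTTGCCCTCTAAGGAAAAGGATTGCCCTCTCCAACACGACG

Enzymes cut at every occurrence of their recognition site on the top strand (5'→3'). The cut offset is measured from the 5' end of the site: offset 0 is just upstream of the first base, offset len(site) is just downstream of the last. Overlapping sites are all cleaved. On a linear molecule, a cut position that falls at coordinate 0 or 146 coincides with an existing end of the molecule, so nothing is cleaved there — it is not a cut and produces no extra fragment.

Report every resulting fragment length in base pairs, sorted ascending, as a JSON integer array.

Site scan:
  TgoV (TTGCCCTC, off=5): starts [41, 98, 106, 126] → cuts [46, 103, 111, 131]
  SqiI (CTAG, off=1): starts [18] → cuts [19]
  FykVI (CAACACG, off=0): starts [76, 136] → cuts [76, 136]
  NpsII (AAGGA, off=1): starts [3, 12, 22, 27, 32, 52, 67, 115, 121] → cuts [4, 13, 23, 28, 33, 53, 68, 116, 122]

Pooled cuts: [4, 13, 19, 23, 28, 33, 46, 53, 68, 76, 103, 111, 116, 122, 131, 136]

Fragment lengths:
  [0,4): 4 bp
  [4,13): 9 bp
  [13,19): 6 bp
  [19,23): 4 bp
  [23,28): 5 bp
  [28,33): 5 bp
  [33,46): 13 bp
  [46,53): 7 bp
  [53,68): 15 bp
  [68,76): 8 bp
  [76,103): 27 bp
  [103,111): 8 bp
  [111,116): 5 bp
  [116,122): 6 bp
  [122,131): 9 bp
  [131,136): 5 bp
  [136,146): 10 bp

[4,4,5,5,5,5,6,6,7,8,8,9,9,10,13,15,27]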